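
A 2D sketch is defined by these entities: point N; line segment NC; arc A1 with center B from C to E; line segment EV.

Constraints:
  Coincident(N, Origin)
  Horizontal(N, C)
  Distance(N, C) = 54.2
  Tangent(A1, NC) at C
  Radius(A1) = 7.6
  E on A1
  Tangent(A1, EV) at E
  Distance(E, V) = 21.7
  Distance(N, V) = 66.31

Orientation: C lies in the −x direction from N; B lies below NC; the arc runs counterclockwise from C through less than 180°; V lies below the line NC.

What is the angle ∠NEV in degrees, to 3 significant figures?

90.9°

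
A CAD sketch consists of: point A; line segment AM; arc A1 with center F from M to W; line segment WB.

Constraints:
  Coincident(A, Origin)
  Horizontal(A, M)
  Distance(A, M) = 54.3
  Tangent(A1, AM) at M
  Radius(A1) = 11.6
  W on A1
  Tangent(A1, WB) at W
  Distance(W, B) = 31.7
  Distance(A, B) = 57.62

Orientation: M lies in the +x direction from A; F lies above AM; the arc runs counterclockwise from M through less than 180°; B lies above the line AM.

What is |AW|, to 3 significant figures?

65.5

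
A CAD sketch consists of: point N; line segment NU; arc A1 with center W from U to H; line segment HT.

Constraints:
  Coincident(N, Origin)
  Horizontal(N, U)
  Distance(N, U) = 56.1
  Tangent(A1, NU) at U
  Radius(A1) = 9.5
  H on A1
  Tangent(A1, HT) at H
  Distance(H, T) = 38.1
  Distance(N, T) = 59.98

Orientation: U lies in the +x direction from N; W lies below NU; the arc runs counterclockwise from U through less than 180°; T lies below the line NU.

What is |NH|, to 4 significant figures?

47.40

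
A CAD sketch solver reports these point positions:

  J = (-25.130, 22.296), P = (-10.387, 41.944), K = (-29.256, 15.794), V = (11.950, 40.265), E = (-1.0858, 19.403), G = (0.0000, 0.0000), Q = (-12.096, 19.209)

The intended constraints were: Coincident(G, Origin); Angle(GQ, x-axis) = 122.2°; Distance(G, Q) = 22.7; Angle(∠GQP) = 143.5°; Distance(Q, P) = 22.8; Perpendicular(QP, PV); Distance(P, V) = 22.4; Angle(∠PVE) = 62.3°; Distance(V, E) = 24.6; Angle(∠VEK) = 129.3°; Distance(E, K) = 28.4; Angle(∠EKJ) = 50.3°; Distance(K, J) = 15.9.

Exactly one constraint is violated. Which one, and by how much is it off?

Distance(K, J) = 15.9 — off by 8.20.

G = (0.00, 0.00) ✓; GQ at 122.2° ✓; |GQ| = 22.70 ✓; ∠GQP = 143.5° ✓; |QP| = 22.80 ✓; ∠(QP, PV) = 90.00° ✓; |PV| = 22.40 ✓; ∠PVE = 62.30° ✓; |VE| = 24.60 ✓; ∠VEK = 129.3° ✓; |EK| = 28.40 ✓; ∠EKJ = 50.30° ✓; |KJ| = 7.701 ✗.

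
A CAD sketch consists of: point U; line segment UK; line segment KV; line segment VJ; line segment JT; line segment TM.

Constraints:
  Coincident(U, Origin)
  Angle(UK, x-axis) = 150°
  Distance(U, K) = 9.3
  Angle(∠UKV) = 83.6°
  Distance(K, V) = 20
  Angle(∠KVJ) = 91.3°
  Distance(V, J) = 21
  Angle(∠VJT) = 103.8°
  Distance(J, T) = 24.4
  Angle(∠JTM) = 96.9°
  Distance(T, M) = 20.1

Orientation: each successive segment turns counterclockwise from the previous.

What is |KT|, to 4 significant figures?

27.52

U is at the origin; UK runs at 150.0° with length 9.3, so K = (-8.054, 4.650). ∠UKV = 83.6° gives KV at -113.6° from the x-axis; with |KV| = 20.0, V = (-16.06, -13.68). ∠KVJ = 91.3° gives VJ at -24.90° from the x-axis; with |VJ| = 21.0, J = (2.987, -22.52). ∠VJT = 103.8° gives JT at 51.30° from the x-axis; with |JT| = 24.4, T = (18.24, -3.477). Then |KT| = |T − K| = 27.52.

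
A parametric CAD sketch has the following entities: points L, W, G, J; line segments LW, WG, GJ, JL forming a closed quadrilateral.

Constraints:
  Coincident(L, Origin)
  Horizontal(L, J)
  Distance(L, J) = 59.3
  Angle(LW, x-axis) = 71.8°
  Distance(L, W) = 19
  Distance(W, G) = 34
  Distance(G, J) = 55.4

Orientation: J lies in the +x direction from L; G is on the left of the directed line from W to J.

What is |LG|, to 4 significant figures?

52.28

L is at the origin; L and J share the same y with |LJ| = 59.3 and J in +x, so J = (59.3, 0). LW runs at 71.8° with |LW| = 19.0, so W = (5.934, 18.05). G is determined by |WG| = 34.0 and |GJ| = 55.4 together: it lies at the intersection of circle(W, 34.0) and circle(J, 55.4). With |WJ| = 56.34, the foot of the radical line on WJ is 11.19 from W and the perpendicular offset is √(34.0² − 11.19²) = 32.11. Taking the left-of-WJ solution: G = (26.82, 44.88).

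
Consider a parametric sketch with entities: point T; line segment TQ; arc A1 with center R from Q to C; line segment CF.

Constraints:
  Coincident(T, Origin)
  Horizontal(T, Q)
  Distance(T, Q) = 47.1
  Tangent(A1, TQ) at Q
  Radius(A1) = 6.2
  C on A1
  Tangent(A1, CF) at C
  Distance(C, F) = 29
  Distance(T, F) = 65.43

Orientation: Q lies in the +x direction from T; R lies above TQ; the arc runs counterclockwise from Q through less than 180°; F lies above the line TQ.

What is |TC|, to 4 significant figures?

53.59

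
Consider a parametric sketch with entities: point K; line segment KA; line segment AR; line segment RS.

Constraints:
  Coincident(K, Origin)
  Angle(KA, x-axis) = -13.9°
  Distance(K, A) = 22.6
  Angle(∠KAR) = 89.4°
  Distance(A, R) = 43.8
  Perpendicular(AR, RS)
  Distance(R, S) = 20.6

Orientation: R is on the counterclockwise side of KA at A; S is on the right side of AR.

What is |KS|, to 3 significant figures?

61.4

K is at the origin; KA runs at -13.9° with length 22.6, so A = 22.6·(cos -13.9°, sin -13.9°) = (21.9, -5.43). ∠KAR = 89.4°, so AR runs at -13.9° + (180° − 89.4°) = 76.7° from the x-axis; with |AR| = 43.8, R = A + 43.8·(cos 76.7°, sin 76.7°) = (32.0, 37.2). The perpendicularity gives RS at right angles to AR; with |RS| = 20.6 on the right of AR, S = R + 20.6·(0.973, -0.230) = (52.1, 32.5). Then |KS| = |S − K| = 61.4.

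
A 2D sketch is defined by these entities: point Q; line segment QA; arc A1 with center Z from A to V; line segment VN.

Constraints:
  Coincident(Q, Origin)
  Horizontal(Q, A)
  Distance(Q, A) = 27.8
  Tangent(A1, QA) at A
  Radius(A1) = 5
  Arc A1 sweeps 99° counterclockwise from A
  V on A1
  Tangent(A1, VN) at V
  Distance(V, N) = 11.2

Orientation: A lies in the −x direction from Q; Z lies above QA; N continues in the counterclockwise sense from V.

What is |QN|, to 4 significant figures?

29.83

On A1, A sits at bearing -90° from Z; a 99° counterclockwise sweep puts V at bearing 9°, so V = Z + 5.0·(cos 9°, sin 9°) = (-22.86, 5.782). Since A1 is tangent to VN there, ZV ⟂ VN, so VN runs along (−sin 9°, cos 9°); with |VN| = 11.2, N = (-24.61, 16.84). Then |QN| = |N − Q| = 29.83.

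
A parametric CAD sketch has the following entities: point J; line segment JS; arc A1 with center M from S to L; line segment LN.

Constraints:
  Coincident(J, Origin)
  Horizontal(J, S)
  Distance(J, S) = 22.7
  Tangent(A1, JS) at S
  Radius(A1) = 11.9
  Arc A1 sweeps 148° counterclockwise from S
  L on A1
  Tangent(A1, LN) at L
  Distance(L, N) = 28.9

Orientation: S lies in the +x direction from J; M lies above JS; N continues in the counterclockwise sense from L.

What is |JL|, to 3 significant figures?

36.4

Tangency of A1 to JS means the radius MS is perpendicular to JS, so M = S + (0, 11.9) = (22.7, 11.9). On A1, S sits at bearing -90° from M; a 148° counterclockwise sweep puts L at bearing 58°, so L = M + 11.9·(cos 58°, sin 58°) = (29.0, 22.0). Then |JL| = |L − J| = 36.4.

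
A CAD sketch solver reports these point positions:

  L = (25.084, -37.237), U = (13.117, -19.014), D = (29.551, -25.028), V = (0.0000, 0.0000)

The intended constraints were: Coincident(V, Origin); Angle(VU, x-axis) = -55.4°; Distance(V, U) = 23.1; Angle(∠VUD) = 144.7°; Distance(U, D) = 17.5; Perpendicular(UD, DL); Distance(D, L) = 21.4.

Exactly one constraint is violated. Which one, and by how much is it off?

Distance(D, L) = 21.4 — off by 8.40.

V = (0.00, 0.00) ✓; VU at -55.40° ✓; |VU| = 23.10 ✓; ∠VUD = 144.7° ✓; |UD| = 17.50 ✓; ∠(UD, DL) = 90.00° ✓; |DL| = 13.00 ✗.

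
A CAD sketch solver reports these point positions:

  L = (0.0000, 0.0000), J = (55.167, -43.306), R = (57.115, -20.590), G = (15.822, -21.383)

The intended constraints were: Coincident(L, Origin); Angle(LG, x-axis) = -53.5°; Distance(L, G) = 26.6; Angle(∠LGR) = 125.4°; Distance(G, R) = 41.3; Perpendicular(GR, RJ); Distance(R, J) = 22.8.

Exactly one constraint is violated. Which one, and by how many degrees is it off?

Perpendicular(GR, RJ) — off by 6.00°.

L = (0.00, 0.00) ✓; LG at -53.50° ✓; |LG| = 26.60 ✓; ∠LGR = 125.4° ✓; |GR| = 41.30 ✓; ∠(GR, RJ) = 96.00° ✗; |RJ| = 22.80 ✓.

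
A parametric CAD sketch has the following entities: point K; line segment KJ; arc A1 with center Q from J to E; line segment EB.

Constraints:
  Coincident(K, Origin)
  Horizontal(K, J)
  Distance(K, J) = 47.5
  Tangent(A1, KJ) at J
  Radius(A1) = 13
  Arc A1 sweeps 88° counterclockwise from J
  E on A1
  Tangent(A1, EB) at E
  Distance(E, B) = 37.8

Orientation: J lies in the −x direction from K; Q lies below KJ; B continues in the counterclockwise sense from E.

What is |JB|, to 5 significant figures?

52.319

K is at the origin; K and J share the same y with |KJ| = 47.5 and J on the −x side, so J = (-47.500, 0.0000). The tangent condition forces QJ to be normal to KJ, so Q = J + (0, -13) = (-47.500, -13.000). On A1, J sits at bearing 90° from Q; an 88° counterclockwise sweep puts E at bearing 178°, so E = Q + 13.0·(cos 178°, sin 178°) = (-60.492, -12.546). Since A1 is tangent to EB there, QE ⟂ EB, so EB runs along (−sin 178°, cos 178°); with |EB| = 37.8, B = (-61.811, -50.323). Then |JB| = |B − J| = 52.319.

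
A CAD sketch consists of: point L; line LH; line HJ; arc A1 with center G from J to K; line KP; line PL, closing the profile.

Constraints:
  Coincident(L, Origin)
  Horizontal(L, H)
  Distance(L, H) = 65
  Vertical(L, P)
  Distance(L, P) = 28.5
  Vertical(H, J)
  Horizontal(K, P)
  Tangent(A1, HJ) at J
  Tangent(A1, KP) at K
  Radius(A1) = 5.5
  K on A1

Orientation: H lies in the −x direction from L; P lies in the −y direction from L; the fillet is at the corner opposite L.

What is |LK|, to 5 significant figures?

65.973

L is at the origin; LH is horizontal with |LH| = 65.0 and H on the −x side, so H = (-65.000, 0.0000). L and P share the same x with |LP| = 28.5 and P on the −y side, so P = (0.0000, -28.500). The virtual corner opposite L is at (-65.000, -28.500). The tangent condition forces GJ to be normal to HJ and the tangent condition forces GK to be normal to KP, with radius 5.5, so the center G sits 5.5 in from both sides at G = (-59.500, -23.000). That places the tangent points at J = (-65.000, -23.000) on HJ and K = (-59.500, -28.500) on KP. Then |LK| = |K − L| = 65.973.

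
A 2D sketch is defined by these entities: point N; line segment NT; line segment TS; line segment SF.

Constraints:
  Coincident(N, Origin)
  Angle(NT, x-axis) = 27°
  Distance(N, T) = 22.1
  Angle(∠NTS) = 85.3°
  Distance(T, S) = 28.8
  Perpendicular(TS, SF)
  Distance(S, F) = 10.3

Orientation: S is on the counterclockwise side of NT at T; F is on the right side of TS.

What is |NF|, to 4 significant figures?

42.11

N is at the origin; NT runs at 27.0° with length 22.1, so T = 22.1·(cos 27.0°, sin 27.0°) = (19.69, 10.03). ∠NTS = 85.3°, so TS runs at 27.0° + (180° − 85.3°) = 121.7° from the x-axis; with |TS| = 28.8, S = T + 28.8·(cos 121.7°, sin 121.7°) = (4.558, 34.54). TS ⟂ SF; with |SF| = 10.3 on the right of TS, F = S + 10.3·(0.8508, 0.5255) = (13.32, 39.95). Then |NF| = |F − N| = 42.11.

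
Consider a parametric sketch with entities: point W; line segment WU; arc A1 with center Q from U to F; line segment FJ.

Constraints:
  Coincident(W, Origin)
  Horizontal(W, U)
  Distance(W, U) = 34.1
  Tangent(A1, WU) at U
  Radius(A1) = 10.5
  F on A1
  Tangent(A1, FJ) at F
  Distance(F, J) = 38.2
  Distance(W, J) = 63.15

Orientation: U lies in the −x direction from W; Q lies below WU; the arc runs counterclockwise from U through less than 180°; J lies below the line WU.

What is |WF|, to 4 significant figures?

46.09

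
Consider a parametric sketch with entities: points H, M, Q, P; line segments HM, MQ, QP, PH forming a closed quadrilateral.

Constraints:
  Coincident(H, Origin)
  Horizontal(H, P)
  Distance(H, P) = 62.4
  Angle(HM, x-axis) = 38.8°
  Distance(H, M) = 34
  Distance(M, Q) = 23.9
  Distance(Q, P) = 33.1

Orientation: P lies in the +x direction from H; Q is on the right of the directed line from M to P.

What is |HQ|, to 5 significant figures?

29.488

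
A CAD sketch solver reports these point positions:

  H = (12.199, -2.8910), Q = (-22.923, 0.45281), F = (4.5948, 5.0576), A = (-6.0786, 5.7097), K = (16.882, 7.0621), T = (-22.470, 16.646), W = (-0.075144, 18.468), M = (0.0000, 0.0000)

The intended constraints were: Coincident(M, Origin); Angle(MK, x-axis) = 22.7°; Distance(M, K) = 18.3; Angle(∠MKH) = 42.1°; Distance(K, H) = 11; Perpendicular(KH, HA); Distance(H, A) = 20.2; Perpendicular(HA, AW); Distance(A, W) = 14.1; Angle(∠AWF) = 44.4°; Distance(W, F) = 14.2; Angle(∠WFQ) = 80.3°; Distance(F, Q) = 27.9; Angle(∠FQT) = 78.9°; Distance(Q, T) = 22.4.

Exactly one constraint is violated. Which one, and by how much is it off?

Distance(Q, T) = 22.4 — off by 6.20.

M = (0.00, 0.00) ✓; MK at 22.70° ✓; |MK| = 18.30 ✓; ∠MKH = 42.10° ✓; |KH| = 11.00 ✓; ∠(KH, HA) = 90.00° ✓; |HA| = 20.20 ✓; ∠(HA, AW) = 90.00° ✓; |AW| = 14.10 ✓; ∠AWF = 44.40° ✓; |WF| = 14.20 ✓; ∠WFQ = 80.30° ✓; |FQ| = 27.90 ✓; ∠FQT = 78.90° ✓; |QT| = 16.20 ✗.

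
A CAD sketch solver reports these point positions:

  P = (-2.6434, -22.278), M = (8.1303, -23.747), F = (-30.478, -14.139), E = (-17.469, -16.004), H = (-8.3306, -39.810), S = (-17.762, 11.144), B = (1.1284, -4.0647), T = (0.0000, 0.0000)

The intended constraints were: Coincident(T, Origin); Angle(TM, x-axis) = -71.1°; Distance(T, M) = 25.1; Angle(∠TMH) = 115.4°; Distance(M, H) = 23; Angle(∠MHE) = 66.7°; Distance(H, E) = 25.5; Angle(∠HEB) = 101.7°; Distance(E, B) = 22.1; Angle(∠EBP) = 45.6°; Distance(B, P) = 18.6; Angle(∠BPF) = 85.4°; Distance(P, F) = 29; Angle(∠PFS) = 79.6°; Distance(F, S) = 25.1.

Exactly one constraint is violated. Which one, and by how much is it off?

Distance(F, S) = 25.1 — off by 3.20.

T = (0.00, 0.00) ✓; TM at -71.10° ✓; |TM| = 25.10 ✓; ∠TMH = 115.4° ✓; |MH| = 23.00 ✓; ∠MHE = 66.70° ✓; |HE| = 25.50 ✓; ∠HEB = 101.7° ✓; |EB| = 22.10 ✓; ∠EBP = 45.60° ✓; |BP| = 18.60 ✓; ∠BPF = 85.40° ✓; |PF| = 29.00 ✓; ∠PFS = 79.60° ✓; |FS| = 28.30 ✗.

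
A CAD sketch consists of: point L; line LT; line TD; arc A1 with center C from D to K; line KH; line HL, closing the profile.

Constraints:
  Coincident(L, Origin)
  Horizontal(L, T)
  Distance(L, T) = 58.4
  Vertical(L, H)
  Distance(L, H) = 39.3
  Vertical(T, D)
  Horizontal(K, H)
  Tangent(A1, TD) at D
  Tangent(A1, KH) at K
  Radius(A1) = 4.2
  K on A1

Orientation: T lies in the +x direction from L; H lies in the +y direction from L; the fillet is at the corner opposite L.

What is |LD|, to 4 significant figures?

68.14

L is at the origin; LT is horizontal with |LT| = 58.4 and T on the +x side, so T = (58.40, 0.000). LH is vertical with |LH| = 39.3 and H on the +y side, so H = (0.000, 39.30). The virtual corner opposite L is at (58.40, 39.30). The tangent condition forces CD to be normal to TD and A1 meets KH tangentially, so CK is at right angles to KH, with radius 4.2, so the center C sits 4.2 in from both sides at C = (54.20, 35.10). That places the tangent points at D = (58.40, 35.10) on TD and K = (54.20, 39.30) on KH. Then |LD| = |D − L| = 68.14.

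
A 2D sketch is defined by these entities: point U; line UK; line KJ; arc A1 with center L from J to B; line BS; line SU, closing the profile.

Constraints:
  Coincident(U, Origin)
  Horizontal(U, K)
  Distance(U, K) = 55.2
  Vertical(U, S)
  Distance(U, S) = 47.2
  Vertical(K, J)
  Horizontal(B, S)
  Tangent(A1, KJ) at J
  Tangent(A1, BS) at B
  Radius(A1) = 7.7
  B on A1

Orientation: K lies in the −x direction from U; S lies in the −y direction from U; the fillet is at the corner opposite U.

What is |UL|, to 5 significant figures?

61.778

U is at the origin; U and K share the same y with |UK| = 55.2 and K on the −x side, so K = (-55.200, 0.0000). U and S share the same x with |US| = 47.2 and S on the −y side, so S = (0.0000, -47.200). The virtual corner opposite U is at (-55.200, -47.200). A1 meets KJ tangentially, so LJ is at right angles to KJ and since A1 is tangent to BS there, LB ⟂ BS, with radius 7.7, so the center L sits 7.7 in from both sides at L = (-47.500, -39.500). Then |UL| = |L − U| = 61.778.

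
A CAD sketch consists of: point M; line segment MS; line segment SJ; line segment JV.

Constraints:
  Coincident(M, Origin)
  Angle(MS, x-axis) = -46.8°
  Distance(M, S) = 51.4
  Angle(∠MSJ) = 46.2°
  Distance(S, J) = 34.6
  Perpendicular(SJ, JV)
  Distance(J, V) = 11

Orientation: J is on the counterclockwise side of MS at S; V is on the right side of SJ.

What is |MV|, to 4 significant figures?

48.11

M is at the origin; MS runs at -46.8° with length 51.4, so S = 51.4·(cos -46.8°, sin -46.8°) = (35.19, -37.47). ∠MSJ = 46.2°, so SJ runs at -46.8° + (180° − 46.2°) = 87.00° from the x-axis; with |SJ| = 34.6, J = S + 34.6·(cos 87.00°, sin 87.00°) = (37.00, -2.916). The perpendicularity gives JV at right angles to SJ; with |JV| = 11.0 on the right of SJ, V = J + 11.0·(0.9986, -0.05234) = (47.98, -3.492). Then |MV| = |V − M| = 48.11.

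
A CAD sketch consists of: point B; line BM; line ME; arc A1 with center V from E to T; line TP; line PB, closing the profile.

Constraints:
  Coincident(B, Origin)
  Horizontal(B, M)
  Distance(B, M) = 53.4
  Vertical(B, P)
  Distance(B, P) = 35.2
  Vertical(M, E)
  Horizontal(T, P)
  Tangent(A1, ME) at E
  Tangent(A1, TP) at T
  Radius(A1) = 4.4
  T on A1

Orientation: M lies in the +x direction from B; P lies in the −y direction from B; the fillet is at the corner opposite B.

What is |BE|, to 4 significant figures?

61.65

The virtual corner opposite B is at (53.40, -35.20). Tangency of A1 to ME means the radius VE is perpendicular to ME and tangency of A1 to TP means the radius VT is perpendicular to TP, with radius 4.4, so the center V sits 4.4 in from both sides at V = (49.00, -30.80). That places the tangent points at E = (53.40, -30.80) on ME and T = (49.00, -35.20) on TP. Then |BE| = |E − B| = 61.65.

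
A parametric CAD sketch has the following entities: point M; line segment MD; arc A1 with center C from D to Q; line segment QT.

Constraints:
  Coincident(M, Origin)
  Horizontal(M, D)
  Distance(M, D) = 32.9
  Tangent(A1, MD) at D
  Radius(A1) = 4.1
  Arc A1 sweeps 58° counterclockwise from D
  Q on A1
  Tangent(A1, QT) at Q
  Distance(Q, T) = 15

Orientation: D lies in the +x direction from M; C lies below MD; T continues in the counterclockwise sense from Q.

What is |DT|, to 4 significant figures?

18.58

M is at the origin; M and D share the same y with |MD| = 32.9 and D on the +x side, so D = (32.90, 0.000). The tangent condition forces CD to be normal to MD, so C = D + (0, -4.1) = (32.90, -4.100). On A1, D sits at bearing 90° from C; a 58° counterclockwise sweep puts Q at bearing 148°, so Q = C + 4.1·(cos 148°, sin 148°) = (29.42, -1.927). The tangent condition forces CQ to be normal to QT, so QT runs along (−sin 148°, cos 148°); with |QT| = 15.0, T = (21.47, -14.65). Then |DT| = |T − D| = 18.58.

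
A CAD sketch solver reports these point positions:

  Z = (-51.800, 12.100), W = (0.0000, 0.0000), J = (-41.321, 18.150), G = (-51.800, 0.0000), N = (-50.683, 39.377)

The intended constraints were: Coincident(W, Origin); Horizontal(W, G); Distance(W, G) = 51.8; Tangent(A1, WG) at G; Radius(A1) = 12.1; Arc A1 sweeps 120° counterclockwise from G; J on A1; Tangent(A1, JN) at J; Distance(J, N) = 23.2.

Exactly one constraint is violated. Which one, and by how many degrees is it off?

Tangent(A1, JN) at J — off by 6.20°.

W = (0.00, 0.00) ✓; W.y = 0.00, G.y = 0.00 ✓; |WG| = 51.80 ✓; ∠(ZG, GW) = 90.00° ✓; |ZG| = 12.10 ✓; bearing(Z→J) − bearing(Z→G) = 120.0° ✓; |ZJ| = 12.10 ✓; ∠(ZJ, JN) = 96.20° ✗; |JN| = 23.20 ✓.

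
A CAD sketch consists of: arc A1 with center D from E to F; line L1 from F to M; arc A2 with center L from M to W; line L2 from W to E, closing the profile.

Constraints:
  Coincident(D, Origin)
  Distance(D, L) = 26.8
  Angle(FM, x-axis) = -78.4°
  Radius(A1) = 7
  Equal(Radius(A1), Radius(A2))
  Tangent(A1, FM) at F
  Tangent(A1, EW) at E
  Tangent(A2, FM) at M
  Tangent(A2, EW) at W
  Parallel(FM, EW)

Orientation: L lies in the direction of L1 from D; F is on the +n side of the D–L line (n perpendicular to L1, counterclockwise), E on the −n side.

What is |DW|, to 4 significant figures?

27.70

The slot axis is L1's direction at -78.4°, so u = (cos -78.4°, sin -78.4°) = (0.2011, -0.9796) and n = (−sin -78.4°, cos -78.4°) = (0.9796, 0.2011). D is at the origin and L lies 26.8 along u from D, so L = 26.8·u = (5.389, -26.25). Tangency of A1 to both parallel lines with radius 7.0 puts F and E at D ± 7.0·n: F = (6.857, 1.408), E = (-6.857, -1.408). Equal radii place M and W the same way about L: M = L + 7.0·n = (12.25, -24.85), W = L − 7.0·n = (-1.468, -27.66). Then |DW| = |W − D| = 27.70.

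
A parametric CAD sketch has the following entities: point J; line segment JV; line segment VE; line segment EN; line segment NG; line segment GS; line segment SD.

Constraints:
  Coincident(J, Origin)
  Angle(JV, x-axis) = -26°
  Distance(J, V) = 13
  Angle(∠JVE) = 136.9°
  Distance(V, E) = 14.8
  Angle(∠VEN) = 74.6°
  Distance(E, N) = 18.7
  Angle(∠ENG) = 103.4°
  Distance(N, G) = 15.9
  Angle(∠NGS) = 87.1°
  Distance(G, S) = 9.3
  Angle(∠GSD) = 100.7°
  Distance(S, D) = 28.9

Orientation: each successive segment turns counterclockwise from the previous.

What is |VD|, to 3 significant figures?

24.1

J is at the origin; JV runs at -26.0° with length 13.0, so V = (11.7, -5.70). ∠JVE = 136.9° gives VE at 17.1° from the x-axis; with |VE| = 14.8, E = (25.8, -1.35). ∠VEN = 74.6° gives EN at 122° from the x-axis; with |EN| = 18.7, N = (15.8, 14.4). ∠ENG = 103.4° gives NG at -161° from the x-axis; with |NG| = 15.9, G = (0.758, 9.22). ∠NGS = 87.1° gives GS at -68.0° from the x-axis; with |GS| = 9.3, S = (4.24, 0.599). ∠GSD = 100.7° gives SD at 11.3° from the x-axis; with |SD| = 28.9, D = (32.6, 6.26). Then |VD| = |D − V| = 24.1.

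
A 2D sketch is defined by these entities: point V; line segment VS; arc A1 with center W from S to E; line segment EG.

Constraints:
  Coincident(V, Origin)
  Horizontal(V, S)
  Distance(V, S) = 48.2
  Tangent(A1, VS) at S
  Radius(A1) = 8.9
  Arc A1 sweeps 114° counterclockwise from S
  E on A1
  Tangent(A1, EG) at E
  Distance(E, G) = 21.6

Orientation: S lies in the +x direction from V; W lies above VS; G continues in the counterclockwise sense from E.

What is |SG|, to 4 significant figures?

32.26

On A1, S sits at bearing -90° from W; a 114° counterclockwise sweep puts E at bearing 24°, so E = W + 8.9·(cos 24°, sin 24°) = (56.33, 12.52). Since A1 is tangent to EG there, WE ⟂ EG, so EG runs along (−sin 24°, cos 24°); with |EG| = 21.6, G = (47.55, 32.25). Then |SG| = |G − S| = 32.26.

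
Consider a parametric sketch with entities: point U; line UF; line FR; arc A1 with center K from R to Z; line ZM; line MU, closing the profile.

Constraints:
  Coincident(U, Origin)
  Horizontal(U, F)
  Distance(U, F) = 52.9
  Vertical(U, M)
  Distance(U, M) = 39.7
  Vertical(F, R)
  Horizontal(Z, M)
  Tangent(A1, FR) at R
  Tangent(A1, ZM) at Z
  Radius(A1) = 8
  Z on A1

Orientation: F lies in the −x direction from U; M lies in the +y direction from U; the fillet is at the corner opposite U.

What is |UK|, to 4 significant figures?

54.96

U is at the origin; U and F share the same y with |UF| = 52.9 and F on the −x side, so F = (-52.90, 0.000). UM is vertical with |UM| = 39.7 and M on the +y side, so M = (0.000, 39.70). The virtual corner opposite U is at (-52.90, 39.70). A1 meets FR tangentially, so KR is at right angles to FR and tangency of A1 to ZM means the radius KZ is perpendicular to ZM, with radius 8.0, so the center K sits 8.0 in from both sides at K = (-44.90, 31.70). Then |UK| = |K − U| = 54.96.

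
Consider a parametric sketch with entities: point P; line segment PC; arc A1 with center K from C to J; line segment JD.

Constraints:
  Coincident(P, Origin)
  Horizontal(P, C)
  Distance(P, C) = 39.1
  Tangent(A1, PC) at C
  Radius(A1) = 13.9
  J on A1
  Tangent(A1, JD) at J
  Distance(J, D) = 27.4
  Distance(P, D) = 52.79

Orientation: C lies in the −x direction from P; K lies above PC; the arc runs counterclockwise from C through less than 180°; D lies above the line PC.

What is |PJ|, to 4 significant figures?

30.20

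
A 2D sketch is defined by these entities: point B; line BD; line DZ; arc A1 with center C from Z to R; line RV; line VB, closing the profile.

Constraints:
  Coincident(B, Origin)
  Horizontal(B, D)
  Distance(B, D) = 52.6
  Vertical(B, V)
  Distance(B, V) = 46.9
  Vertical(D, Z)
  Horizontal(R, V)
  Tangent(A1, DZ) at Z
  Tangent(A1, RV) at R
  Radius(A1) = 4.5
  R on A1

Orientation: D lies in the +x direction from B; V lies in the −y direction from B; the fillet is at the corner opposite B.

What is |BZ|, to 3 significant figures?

67.6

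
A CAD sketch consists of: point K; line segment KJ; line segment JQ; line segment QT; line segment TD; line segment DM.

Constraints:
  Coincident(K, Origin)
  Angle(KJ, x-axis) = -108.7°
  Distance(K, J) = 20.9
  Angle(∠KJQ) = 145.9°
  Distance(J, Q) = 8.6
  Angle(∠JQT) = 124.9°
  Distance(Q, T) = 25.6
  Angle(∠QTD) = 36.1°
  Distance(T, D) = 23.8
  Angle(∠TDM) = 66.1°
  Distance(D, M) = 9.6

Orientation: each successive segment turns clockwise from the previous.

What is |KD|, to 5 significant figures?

18.115

∠JQT = 124.9° gives QT at 162.10° from the x-axis; with |QT| = 25.6, T = (-37.912, -17.128). ∠QTD = 36.1° gives TD at 18.200° from the x-axis; with |TD| = 23.8, D = (-15.302, -9.6943). Then |KD| = |D − K| = 18.115.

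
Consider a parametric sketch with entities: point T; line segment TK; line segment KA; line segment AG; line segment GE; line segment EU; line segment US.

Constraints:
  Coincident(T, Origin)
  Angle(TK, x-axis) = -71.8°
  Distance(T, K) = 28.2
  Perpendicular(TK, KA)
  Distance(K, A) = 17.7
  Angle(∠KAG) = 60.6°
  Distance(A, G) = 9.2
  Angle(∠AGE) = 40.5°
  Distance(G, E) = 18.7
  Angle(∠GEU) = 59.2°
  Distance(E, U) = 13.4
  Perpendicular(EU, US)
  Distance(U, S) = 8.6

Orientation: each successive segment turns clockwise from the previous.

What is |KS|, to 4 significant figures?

19.43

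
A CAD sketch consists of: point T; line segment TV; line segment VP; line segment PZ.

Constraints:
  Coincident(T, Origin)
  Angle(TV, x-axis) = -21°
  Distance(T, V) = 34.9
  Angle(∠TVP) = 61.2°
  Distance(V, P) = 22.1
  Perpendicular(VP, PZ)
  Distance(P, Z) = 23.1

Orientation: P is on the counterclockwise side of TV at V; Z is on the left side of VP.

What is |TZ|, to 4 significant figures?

9.162

T is at the origin; TV runs at -21.0° with length 34.9, so V = 34.9·(cos -21.0°, sin -21.0°) = (32.58, -12.51). ∠TVP = 61.2°, so VP runs at -21.0° + (180° − 61.2°) = 97.80° from the x-axis; with |VP| = 22.1, P = V + 22.1·(cos 97.80°, sin 97.80°) = (29.58, 9.388). VP is perpendicular to PZ; with |PZ| = 23.1 on the left of VP, Z = P + 23.1·(-0.9907, -0.1357) = (6.696, 6.253). Then |TZ| = |Z − T| = 9.162.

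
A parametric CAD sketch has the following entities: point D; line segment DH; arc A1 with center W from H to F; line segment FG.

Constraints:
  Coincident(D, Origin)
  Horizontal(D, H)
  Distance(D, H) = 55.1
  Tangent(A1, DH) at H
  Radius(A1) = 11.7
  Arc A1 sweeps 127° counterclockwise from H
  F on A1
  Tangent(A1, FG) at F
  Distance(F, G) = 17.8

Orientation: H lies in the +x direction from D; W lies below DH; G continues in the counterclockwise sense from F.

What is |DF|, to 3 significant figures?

49.4

The tangent condition forces WH to be normal to DH, so W = H + (0, -11.7) = (55.1, -11.7). On A1, H sits at bearing 90° from W; a 127° counterclockwise sweep puts F at bearing 217°, so F = W + 11.7·(cos 217°, sin 217°) = (45.8, -18.7). Then |DF| = |F − D| = 49.4.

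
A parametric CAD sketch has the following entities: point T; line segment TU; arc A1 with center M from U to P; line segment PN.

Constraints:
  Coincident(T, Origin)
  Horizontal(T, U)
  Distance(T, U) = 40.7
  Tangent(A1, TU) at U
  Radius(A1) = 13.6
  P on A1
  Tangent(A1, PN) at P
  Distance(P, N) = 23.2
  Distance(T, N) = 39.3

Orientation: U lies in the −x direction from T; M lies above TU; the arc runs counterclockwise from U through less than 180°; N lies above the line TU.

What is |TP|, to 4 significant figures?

29.36

Checks: |MP| = 13.60 ✓; ∠(MP, PN) = 90.00° ✓; |PN| = 23.20 ✓; |TN| = 39.30 ✓.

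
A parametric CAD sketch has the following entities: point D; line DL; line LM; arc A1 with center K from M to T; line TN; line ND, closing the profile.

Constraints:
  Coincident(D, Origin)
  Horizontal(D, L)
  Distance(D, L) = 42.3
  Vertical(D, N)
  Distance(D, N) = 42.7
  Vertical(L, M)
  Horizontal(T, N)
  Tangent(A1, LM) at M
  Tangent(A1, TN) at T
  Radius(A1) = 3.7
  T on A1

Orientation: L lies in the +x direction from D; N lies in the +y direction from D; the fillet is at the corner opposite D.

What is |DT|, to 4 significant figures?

57.56

The virtual corner opposite D is at (42.30, 42.70). Since A1 is tangent to LM there, KM ⟂ LM and the tangent condition forces KT to be normal to TN, with radius 3.7, so the center K sits 3.7 in from both sides at K = (38.60, 39.00). That places the tangent points at M = (42.30, 39.00) on LM and T = (38.60, 42.70) on TN. Then |DT| = |T − D| = 57.56.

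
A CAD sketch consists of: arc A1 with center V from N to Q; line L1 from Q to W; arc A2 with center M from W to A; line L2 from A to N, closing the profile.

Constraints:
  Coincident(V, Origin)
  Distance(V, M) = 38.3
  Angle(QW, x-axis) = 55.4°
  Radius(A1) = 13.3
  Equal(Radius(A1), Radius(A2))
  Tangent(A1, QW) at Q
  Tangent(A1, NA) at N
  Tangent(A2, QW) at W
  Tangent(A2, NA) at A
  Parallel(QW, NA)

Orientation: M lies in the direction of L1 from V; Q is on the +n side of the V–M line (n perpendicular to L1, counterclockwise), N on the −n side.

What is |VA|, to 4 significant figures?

40.54

The slot axis is L1's direction at 55.4°, so u = (cos 55.4°, sin 55.4°) = (0.5678, 0.8231) and n = (−sin 55.4°, cos 55.4°) = (-0.8231, 0.5678). V is at the origin and M lies 38.3 along u from V, so M = 38.3·u = (21.75, 31.53). Tangency of A1 to both parallel lines with radius 13.3 puts Q and N at V ± 13.3·n: Q = (-10.95, 7.552), N = (10.95, -7.552). Equal radii place W and A the same way about M: W = M + 13.3·n = (10.80, 39.08), A = M − 13.3·n = (32.70, 23.97). Then |VA| = |A − V| = 40.54.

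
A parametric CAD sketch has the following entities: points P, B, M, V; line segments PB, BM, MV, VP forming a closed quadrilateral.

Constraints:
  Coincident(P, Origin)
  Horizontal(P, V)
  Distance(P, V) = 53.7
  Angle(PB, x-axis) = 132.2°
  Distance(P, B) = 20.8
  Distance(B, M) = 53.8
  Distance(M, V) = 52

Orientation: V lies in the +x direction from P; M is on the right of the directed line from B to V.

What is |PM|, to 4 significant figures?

33.85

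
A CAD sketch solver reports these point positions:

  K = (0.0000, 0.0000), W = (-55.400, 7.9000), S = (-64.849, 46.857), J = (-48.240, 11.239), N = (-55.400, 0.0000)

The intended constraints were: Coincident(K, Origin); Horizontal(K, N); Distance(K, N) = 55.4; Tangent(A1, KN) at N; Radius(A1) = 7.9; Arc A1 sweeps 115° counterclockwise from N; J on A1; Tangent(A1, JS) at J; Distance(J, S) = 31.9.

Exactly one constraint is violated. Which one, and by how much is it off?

Distance(J, S) = 31.9 — off by 7.40.

K = (0.00, 0.00) ✓; K.y = 0.00, N.y = 0.00 ✓; |KN| = 55.40 ✓; ∠(WN, NK) = 90.00° ✓; |WN| = 7.900 ✓; bearing(W→J) − bearing(W→N) = 115.0° ✓; |WJ| = 7.900 ✓; ∠(WJ, JS) = 90.00° ✓; |JS| = 39.30 ✗.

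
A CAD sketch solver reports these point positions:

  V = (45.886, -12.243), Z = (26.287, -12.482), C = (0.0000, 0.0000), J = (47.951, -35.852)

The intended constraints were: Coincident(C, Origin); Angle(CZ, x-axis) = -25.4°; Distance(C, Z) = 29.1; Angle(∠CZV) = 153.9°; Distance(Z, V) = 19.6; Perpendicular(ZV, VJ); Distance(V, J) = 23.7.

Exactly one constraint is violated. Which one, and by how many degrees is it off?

Perpendicular(ZV, VJ) — off by 4.30°.

C = (0.00, 0.00) ✓; CZ at -25.40° ✓; |CZ| = 29.10 ✓; ∠CZV = 153.9° ✓; |ZV| = 19.60 ✓; ∠(ZV, VJ) = 85.70° ✗; |VJ| = 23.70 ✓.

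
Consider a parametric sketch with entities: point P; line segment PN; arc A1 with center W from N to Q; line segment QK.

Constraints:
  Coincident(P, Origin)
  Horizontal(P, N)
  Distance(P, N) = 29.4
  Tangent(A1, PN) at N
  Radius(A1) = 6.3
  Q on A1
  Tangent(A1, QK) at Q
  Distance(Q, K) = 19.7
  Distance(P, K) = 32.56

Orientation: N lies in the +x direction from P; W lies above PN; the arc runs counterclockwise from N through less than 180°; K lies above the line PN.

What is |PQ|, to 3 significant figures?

35.6

P is at the origin; P and N share the same y with |PN| = 29.4 and N on the +x side, so N = (29.4, 0.00). The tangent condition forces WN to be normal to PN, so W = N + (0, 6.3) = (29.4, 6.30). Since WQ ⟂ QK (tangency), |WK| = √(6.3² + 19.7²) = 20.7 regardless of where Q sits on A1. So K lies on both circle(P, 32.56) and circle(W, 20.7); the above-PN intersection is K = (20.8, 25.1). Q is the foot of the tangent from K: Q = (34.0, 10.6).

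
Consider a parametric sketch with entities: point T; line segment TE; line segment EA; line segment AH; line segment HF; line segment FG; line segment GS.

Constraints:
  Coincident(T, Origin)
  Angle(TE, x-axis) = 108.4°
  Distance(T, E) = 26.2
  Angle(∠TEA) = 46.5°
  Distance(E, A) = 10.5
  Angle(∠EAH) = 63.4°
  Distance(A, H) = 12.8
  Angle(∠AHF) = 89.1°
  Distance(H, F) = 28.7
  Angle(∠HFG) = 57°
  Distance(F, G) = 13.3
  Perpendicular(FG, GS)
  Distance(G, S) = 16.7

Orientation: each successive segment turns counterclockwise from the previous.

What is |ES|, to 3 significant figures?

6.24

∠HFG = 57.0° gives FG at -148° from the x-axis; with |FG| = 13.3, G = (-11.3, 36.8). FG is perpendicular to GS, so GS runs at -57.6°; with |GS| = 16.7, S = (-2.40, 22.7). Then |ES| = |S − E| = 6.24.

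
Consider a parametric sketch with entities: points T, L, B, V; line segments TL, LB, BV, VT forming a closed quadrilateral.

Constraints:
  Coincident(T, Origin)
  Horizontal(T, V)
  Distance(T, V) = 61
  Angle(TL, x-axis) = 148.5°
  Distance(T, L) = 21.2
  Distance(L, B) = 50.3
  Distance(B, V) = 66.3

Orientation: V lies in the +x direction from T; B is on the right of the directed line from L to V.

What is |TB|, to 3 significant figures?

34.3

Checks: |LB| = 50.30 ✓; |BV| = 66.30 ✓.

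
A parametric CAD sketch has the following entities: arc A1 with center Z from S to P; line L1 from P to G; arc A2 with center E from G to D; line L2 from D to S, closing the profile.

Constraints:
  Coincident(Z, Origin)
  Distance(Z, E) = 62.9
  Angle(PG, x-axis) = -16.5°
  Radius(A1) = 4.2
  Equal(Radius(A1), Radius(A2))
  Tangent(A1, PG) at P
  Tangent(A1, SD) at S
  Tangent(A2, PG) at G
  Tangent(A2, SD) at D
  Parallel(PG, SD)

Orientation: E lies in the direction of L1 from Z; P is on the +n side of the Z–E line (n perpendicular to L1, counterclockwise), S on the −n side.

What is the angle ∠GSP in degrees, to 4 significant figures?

82.39°

Tangency of A1 to both parallel lines with radius 4.2 puts P and S at Z ± 4.2·n: P = (1.193, 4.027), S = (-1.193, -4.027). Equal radii place G and D the same way about E: G = E + 4.2·n = (61.50, -13.84), D = E − 4.2·n = (59.12, -21.89). Then cos ∠GSP = SG·SP / (|SG||SP|), giving 82.39°.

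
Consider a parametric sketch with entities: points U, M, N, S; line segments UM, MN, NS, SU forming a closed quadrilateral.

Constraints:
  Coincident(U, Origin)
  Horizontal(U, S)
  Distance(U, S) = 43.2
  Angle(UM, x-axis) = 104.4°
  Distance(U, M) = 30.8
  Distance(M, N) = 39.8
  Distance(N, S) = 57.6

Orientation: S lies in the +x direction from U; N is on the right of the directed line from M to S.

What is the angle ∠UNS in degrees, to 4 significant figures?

25.46°

Checks: |MN| = 39.80 ✓; |NS| = 57.60 ✓.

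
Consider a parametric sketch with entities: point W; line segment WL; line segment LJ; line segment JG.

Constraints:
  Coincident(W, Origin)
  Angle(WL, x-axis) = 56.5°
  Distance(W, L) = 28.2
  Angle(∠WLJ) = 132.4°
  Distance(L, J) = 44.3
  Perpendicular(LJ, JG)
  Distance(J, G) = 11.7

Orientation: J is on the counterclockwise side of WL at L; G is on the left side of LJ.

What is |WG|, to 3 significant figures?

64.0

∠WLJ = 132.4°, so LJ runs at 56.5° + (180° − 132.4°) = 104° from the x-axis; with |LJ| = 44.3, J = L + 44.3·(cos 104°, sin 104°) = (4.77, 66.5). LJ ⟂ JG; with |JG| = 11.7 on the left of LJ, G = J + 11.7·(-0.970, -0.244) = (-6.58, 63.6). Then |WG| = |G − W| = 64.0.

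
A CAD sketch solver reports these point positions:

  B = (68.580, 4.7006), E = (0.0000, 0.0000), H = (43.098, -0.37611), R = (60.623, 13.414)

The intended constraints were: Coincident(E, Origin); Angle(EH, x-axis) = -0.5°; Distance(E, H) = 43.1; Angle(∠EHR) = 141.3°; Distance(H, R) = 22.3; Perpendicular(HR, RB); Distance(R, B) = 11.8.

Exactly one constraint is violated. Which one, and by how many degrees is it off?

Perpendicular(HR, RB) — off by 4.20°.

E = (0.00, 0.00) ✓; EH at -0.5000° ✓; |EH| = 43.10 ✓; ∠EHR = 141.3° ✓; |HR| = 22.30 ✓; ∠(HR, RB) = 85.80° ✗; |RB| = 11.80 ✓.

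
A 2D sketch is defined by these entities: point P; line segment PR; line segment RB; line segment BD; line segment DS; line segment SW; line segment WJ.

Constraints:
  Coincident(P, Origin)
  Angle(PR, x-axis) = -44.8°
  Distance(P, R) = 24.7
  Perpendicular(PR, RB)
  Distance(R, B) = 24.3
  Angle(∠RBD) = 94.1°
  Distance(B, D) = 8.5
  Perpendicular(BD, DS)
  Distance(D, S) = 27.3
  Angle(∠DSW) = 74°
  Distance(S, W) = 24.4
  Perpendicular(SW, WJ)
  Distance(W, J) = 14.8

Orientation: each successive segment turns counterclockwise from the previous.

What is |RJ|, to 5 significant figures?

20.089

P is at the origin; PR runs at -44.8° with length 24.7, so R = (17.526, -17.404). The perpendicularity gives RB at right angles to PR, so RB runs at 45.200°; with |RB| = 24.3, B = (34.649, -0.16190). ∠RBD = 94.1° gives BD at 131.10° from the x-axis; with |BD| = 8.5, D = (29.061, 6.2434). BD ⟂ DS, so DS runs at -138.90°; with |DS| = 27.3, S = (8.4890, -11.703). ∠DSW = 74.0° gives SW at -32.900° from the x-axis; with |SW| = 24.4, W = (28.976, -24.956). The perpendicularity gives WJ at right angles to SW, so WJ runs at 57.100°; with |WJ| = 14.8, J = (37.015, -12.530). Then |RJ| = |J − R| = 20.089.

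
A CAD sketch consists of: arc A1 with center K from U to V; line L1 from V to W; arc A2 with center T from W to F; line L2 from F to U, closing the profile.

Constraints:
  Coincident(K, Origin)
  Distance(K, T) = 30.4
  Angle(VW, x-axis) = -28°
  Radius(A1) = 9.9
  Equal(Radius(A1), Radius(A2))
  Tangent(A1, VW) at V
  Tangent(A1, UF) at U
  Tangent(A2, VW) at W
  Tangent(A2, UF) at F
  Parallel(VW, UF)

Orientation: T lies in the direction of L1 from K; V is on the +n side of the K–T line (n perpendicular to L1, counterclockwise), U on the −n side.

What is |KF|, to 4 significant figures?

31.97

Tangency of A1 to both parallel lines with radius 9.9 puts V and U at K ± 9.9·n: V = (4.648, 8.741), U = (-4.648, -8.741). Equal radii place W and F the same way about T: W = T + 9.9·n = (31.49, -5.531), F = T − 9.9·n = (22.19, -23.01). Then |KF| = |F − K| = 31.97.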